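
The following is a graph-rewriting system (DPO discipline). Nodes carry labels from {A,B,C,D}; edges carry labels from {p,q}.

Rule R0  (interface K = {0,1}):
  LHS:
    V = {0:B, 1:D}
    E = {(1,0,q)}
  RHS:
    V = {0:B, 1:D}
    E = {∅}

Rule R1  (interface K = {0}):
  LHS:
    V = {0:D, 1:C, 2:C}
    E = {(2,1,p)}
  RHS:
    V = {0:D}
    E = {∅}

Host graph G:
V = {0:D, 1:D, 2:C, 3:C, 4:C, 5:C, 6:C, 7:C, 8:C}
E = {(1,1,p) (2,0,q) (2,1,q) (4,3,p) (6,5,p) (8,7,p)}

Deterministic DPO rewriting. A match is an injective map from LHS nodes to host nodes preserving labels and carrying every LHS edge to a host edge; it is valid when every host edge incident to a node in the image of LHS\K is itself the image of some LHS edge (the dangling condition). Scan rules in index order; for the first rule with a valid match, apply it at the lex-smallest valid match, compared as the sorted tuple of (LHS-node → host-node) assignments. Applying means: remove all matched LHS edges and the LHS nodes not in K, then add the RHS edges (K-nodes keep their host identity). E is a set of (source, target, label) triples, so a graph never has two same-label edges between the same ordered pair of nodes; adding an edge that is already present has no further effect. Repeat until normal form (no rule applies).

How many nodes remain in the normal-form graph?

Answer: 3

Rewrite trace:
[0] host  ⇒  9 nodes, 6 edges  {1-p->1 2-q->0 2-q->1 4-p->3 6-p->5 8-p->7}
[1] R1 @ {0↦0, 1↦3, 2↦4}  ⇒  7 nodes, 5 edges  {1-p->1 2-q->0 2-q->1 6-p->5 8-p->7}
[2] R1 @ {0↦0, 1↦5, 2↦6}  ⇒  5 nodes, 4 edges  {1-p->1 2-q->0 2-q->1 8-p->7}
[3] R1 @ {0↦0, 1↦7, 2↦8}  ⇒  3 nodes, 3 edges  {1-p->1 2-q->0 2-q->1}
halt: no rule applies after step 3
NF nodes: {0:D, 1:D, 2:C}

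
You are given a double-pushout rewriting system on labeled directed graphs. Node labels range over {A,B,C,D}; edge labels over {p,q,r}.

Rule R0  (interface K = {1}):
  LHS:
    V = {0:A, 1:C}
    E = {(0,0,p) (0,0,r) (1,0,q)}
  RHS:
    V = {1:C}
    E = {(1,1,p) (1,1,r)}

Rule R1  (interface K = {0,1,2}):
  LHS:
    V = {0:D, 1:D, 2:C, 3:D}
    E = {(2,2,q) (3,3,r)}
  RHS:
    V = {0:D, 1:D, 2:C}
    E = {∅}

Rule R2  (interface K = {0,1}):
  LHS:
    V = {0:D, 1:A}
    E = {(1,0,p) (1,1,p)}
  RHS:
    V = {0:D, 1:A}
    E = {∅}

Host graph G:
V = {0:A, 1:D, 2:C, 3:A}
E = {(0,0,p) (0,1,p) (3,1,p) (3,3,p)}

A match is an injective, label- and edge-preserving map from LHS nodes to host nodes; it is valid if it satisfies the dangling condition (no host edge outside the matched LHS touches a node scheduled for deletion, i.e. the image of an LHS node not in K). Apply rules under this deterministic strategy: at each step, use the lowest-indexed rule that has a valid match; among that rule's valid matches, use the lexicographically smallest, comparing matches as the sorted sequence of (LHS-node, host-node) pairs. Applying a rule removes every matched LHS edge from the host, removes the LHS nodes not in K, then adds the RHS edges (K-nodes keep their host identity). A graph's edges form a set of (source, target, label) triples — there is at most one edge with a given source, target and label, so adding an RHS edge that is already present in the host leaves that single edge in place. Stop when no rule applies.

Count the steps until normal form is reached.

Answer: 2

Steps:
start.  V:4 E:4  edges: 0-p->0 0-p->1 3-p->1 3-p->3
1. fire R2 via {0↦1, 1↦0}  →  V:4 E:2  edges: 3-p->1 3-p->3
2. fire R2 via {0↦1, 1↦3}  →  V:4 E:0  edges: ∅
normal form: no rule applies after step 2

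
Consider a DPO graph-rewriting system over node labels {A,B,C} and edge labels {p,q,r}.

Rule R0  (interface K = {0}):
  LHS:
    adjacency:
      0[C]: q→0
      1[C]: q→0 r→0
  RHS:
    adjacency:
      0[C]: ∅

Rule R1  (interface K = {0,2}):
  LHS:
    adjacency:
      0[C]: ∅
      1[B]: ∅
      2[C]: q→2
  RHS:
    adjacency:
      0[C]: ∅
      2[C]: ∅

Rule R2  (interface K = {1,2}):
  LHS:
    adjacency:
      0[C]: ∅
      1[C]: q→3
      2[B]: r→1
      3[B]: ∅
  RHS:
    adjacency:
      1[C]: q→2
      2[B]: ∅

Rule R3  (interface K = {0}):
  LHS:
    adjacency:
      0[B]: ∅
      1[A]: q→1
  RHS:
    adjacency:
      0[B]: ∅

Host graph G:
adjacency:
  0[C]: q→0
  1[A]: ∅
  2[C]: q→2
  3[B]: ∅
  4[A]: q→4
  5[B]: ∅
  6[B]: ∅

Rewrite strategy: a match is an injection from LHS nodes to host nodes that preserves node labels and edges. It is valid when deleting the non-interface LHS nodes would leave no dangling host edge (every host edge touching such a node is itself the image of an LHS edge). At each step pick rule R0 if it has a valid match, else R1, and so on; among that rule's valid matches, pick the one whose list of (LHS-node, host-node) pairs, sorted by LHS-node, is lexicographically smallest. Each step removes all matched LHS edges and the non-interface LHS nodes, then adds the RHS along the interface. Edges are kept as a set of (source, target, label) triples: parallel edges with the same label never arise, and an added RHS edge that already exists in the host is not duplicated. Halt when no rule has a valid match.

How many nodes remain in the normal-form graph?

Answer: 4

Rewrite trace:
[0] host  ⇒  7 nodes, 3 edges  {0-q->0 2-q->2 4-q->4}
[1] R1 @ {0↦0, 1↦3, 2↦2}  ⇒  6 nodes, 2 edges  {0-q->0 4-q->4}
[2] R1 @ {0↦2, 1↦5, 2↦0}  ⇒  5 nodes, 1 edges  {4-q->4}
[3] R3 @ {0↦6, 1↦4}  ⇒  4 nodes, 0 edges  {∅}
halt: no rule applies after step 3
NF nodes: {0:C, 1:A, 2:C, 6:B}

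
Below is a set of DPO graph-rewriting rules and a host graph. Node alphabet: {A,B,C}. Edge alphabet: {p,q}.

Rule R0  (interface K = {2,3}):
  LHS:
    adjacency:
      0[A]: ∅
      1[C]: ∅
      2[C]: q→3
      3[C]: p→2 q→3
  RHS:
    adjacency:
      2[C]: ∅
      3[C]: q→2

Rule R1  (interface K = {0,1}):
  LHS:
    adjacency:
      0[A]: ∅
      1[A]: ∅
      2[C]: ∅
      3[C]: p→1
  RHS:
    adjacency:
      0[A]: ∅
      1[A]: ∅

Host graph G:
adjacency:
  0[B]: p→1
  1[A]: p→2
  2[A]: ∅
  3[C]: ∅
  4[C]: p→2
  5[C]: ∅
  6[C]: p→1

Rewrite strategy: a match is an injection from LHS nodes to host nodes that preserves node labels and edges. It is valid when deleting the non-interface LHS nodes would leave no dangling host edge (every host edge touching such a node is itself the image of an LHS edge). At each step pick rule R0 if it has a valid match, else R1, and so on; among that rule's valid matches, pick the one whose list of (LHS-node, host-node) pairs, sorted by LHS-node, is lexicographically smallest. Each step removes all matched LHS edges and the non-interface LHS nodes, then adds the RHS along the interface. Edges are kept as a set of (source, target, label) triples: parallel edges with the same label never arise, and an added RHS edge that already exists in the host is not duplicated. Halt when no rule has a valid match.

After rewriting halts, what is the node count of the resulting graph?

Answer: 3

Rewrite trace:
start.  V:7 E:4  edges: 0-p->1 1-p->2 4-p->2 6-p->1
1. fire R1 via {0↦1, 1↦2, 2↦3, 3↦4}  →  V:5 E:3  edges: 0-p->1 1-p->2 6-p->1
2. fire R1 via {0↦2, 1↦1, 2↦5, 3↦6}  →  V:3 E:2  edges: 0-p->1 1-p->2
normal form: no rule applies after step 2
NF nodes: {0:B, 1:A, 2:A}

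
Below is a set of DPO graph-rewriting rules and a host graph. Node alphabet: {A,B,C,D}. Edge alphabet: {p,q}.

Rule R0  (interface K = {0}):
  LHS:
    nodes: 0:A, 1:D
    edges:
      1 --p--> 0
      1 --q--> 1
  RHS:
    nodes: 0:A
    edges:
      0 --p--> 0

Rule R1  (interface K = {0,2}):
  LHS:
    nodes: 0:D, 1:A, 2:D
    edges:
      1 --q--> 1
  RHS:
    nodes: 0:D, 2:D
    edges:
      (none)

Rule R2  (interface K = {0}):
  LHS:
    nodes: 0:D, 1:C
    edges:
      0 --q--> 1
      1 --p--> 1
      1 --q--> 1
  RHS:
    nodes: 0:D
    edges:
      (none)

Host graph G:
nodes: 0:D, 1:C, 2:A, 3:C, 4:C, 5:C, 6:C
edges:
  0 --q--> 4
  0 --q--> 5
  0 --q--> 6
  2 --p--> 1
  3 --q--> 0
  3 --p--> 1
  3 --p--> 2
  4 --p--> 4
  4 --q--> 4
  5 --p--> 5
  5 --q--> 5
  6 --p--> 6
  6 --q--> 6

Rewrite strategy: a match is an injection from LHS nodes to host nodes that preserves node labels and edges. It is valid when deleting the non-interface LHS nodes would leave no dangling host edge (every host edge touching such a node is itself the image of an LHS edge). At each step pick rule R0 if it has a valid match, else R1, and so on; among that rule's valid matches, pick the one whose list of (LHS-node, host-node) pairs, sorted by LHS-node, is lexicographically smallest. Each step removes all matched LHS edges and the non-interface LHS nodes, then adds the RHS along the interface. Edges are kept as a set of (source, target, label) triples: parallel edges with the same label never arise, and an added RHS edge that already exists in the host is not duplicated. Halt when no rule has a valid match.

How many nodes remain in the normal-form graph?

start.  V:7 E:13  edges: 0-q->4 0-q->5 0-q->6 2-p->1 3-q->0 3-p->1 3-p->2 4-p->4 4-q->4 5-p->5 5-q->5 6-p->6 6-q->6
1. fire R2 via {0↦0, 1↦4}  →  V:6 E:10  edges: 0-q->5 0-q->6 2-p->1 3-q->0 3-p->1 3-p->2 5-p->5 5-q->5 6-p->6 6-q->6
2. fire R2 via {0↦0, 1↦5}  →  V:5 E:7  edges: 0-q->6 2-p->1 3-q->0 3-p->1 3-p->2 6-p->6 6-q->6
3. fire R2 via {0↦0, 1↦6}  →  V:4 E:4  edges: 2-p->1 3-q->0 3-p->1 3-p->2
normal form: no rule applies after step 3
NF nodes: {0:D, 1:C, 2:A, 3:C}

Answer: 4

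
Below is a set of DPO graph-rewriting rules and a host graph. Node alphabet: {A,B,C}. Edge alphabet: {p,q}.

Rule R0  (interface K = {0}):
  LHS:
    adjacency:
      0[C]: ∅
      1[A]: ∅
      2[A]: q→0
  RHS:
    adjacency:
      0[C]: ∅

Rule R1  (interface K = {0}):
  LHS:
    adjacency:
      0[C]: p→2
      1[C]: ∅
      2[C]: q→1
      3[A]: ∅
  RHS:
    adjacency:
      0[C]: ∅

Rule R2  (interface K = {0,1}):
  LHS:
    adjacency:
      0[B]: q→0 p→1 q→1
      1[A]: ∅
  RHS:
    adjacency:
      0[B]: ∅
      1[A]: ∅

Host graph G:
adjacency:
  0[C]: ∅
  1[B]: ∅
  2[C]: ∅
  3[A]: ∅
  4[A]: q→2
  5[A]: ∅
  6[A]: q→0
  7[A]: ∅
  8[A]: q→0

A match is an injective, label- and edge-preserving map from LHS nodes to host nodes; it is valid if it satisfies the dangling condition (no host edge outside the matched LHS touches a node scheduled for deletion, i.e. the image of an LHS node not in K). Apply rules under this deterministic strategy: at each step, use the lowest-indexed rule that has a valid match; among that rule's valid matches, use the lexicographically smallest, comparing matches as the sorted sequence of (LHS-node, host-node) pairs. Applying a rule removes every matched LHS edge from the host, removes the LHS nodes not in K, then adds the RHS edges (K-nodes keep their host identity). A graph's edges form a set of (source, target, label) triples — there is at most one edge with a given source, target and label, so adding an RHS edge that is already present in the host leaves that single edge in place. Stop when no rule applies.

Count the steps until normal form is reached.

[0] host  ⇒  9 nodes, 3 edges  {4-q->2 6-q->0 8-q->0}
[1] R0 @ {0↦0, 1↦3, 2↦6}  ⇒  7 nodes, 2 edges  {4-q->2 8-q->0}
[2] R0 @ {0↦0, 1↦5, 2↦8}  ⇒  5 nodes, 1 edges  {4-q->2}
[3] R0 @ {0↦2, 1↦7, 2↦4}  ⇒  3 nodes, 0 edges  {∅}
halt: no rule applies after step 3

Answer: 3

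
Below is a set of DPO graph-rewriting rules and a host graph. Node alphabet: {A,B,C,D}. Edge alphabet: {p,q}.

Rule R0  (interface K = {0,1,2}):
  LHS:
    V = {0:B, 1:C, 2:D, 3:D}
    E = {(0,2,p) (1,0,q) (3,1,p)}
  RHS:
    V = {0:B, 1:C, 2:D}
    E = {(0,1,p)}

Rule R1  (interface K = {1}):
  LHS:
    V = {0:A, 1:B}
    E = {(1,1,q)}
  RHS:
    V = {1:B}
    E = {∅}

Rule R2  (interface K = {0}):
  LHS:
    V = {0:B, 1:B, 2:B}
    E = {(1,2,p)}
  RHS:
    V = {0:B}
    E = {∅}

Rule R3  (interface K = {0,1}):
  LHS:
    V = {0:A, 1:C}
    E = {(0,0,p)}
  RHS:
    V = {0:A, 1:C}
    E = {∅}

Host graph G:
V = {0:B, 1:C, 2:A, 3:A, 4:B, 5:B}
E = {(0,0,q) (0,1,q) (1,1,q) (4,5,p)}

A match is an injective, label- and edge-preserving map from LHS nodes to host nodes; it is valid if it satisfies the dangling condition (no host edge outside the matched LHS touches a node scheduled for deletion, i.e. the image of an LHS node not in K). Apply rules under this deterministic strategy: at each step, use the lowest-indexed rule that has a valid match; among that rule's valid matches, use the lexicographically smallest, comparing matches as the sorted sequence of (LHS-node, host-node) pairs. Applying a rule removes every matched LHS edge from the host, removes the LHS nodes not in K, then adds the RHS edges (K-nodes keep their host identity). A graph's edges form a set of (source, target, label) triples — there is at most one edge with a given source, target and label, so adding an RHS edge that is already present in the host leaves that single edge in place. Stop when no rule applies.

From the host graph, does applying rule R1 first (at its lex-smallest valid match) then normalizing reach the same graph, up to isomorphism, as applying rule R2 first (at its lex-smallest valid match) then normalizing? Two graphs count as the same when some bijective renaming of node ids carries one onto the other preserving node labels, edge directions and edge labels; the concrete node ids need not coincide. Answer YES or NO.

Answer: YES

Derivation:
branch R1-first: apply at {0↦2, 1↦0} → |E|=3, then 1 more step(s) → NF |V|=3 |E|=2 V={0:B, 1:C, 3:A} E=0-q->1 1-q->1
branch R2-first: apply at {0↦0, 1↦4, 2↦5} → |E|=3, then 1 more step(s) → NF |V|=3 |E|=2 V={0:B, 1:C, 3:A} E=0-q->1 1-q->1
graphs isomorphic (equal up to label-preserving node renaming)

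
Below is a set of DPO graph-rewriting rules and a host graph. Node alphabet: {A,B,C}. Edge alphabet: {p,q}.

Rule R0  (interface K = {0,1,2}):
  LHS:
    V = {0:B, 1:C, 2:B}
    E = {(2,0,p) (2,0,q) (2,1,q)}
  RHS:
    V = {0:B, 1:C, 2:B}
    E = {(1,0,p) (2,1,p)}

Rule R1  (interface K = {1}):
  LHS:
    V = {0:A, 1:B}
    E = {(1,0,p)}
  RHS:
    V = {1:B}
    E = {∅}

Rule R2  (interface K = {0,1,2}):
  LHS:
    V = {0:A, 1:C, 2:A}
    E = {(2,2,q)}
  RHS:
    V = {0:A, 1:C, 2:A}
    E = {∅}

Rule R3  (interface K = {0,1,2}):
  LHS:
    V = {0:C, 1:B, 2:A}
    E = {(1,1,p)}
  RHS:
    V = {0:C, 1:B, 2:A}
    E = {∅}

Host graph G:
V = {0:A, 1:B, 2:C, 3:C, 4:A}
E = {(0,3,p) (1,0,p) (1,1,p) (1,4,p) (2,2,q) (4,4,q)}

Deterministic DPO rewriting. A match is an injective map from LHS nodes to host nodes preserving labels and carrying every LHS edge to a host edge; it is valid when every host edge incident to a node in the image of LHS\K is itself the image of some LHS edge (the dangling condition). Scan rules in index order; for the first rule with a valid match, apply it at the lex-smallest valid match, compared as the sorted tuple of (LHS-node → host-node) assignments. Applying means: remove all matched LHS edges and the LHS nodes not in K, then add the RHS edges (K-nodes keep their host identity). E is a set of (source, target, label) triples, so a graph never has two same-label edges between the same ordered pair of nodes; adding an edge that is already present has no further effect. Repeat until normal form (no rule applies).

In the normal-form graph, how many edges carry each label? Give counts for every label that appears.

Answer: p:2 q:1

Derivation:
initial: |V|=5 |E|=6  E = 0-p->3 1-p->0 1-p->1 1-p->4 2-q->2 4-q->4
step 1: apply R2 at {0↦0, 1↦2, 2↦4}  → |V|=5 |E|=5  E = 0-p->3 1-p->0 1-p->1 1-p->4 2-q->2
step 2: apply R1 at {0↦4, 1↦1}  → |V|=4 |E|=4  E = 0-p->3 1-p->0 1-p->1 2-q->2
step 3: apply R3 at {0↦2, 1↦1, 2↦0}  → |V|=4 |E|=3  E = 0-p->3 1-p->0 2-q->2
normal form: no rule applies after step 3
NF edges: [(0, 3, 'p'), (1, 0, 'p'), (2, 2, 'q')]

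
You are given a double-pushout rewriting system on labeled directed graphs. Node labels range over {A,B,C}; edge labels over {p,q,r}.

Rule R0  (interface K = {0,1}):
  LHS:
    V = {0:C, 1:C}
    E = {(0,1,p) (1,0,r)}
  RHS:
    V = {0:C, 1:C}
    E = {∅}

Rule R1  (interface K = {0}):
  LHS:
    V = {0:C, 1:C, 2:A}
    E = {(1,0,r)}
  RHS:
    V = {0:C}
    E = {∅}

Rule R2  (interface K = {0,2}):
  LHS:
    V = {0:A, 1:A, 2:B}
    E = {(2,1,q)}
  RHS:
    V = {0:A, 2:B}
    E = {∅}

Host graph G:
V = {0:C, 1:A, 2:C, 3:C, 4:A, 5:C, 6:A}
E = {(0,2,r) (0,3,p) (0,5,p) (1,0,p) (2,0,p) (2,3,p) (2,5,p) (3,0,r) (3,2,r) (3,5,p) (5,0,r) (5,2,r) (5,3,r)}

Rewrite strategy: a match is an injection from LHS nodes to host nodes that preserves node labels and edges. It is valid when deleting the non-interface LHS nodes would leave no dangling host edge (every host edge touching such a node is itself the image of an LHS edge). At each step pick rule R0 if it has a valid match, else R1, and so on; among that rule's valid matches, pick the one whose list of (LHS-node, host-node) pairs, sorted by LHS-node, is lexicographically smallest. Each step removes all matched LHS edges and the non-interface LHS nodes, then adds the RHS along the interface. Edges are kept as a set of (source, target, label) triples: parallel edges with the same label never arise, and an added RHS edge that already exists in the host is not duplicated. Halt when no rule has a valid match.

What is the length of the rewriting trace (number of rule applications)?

[0] host  ⇒  7 nodes, 13 edges  {0-r->2 0-p->3 0-p->5 1-p->0 2-p->0 2-p->3 2-p->5 3-r->0 3-r->2 3-p->5 5-r->0 5-r->2 5-r->3}
[1] R0 @ {0↦0, 1↦3}  ⇒  7 nodes, 11 edges  {0-r->2 0-p->5 1-p->0 2-p->0 2-p->3 2-p->5 3-r->2 3-p->5 5-r->0 5-r->2 5-r->3}
[2] R0 @ {0↦0, 1↦5}  ⇒  7 nodes, 9 edges  {0-r->2 1-p->0 2-p->0 2-p->3 2-p->5 3-r->2 3-p->5 5-r->2 5-r->3}
[3] R0 @ {0↦2, 1↦0}  ⇒  7 nodes, 7 edges  {1-p->0 2-p->3 2-p->5 3-r->2 3-p->5 5-r->2 5-r->3}
[4] R0 @ {0↦2, 1↦3}  ⇒  7 nodes, 5 edges  {1-p->0 2-p->5 3-p->5 5-r->2 5-r->3}
[5] R0 @ {0↦2, 1↦5}  ⇒  7 nodes, 3 edges  {1-p->0 3-p->5 5-r->3}
[6] R0 @ {0↦3, 1↦5}  ⇒  7 nodes, 1 edges  {1-p->0}
normal form: no rule applies after step 6

Answer: 6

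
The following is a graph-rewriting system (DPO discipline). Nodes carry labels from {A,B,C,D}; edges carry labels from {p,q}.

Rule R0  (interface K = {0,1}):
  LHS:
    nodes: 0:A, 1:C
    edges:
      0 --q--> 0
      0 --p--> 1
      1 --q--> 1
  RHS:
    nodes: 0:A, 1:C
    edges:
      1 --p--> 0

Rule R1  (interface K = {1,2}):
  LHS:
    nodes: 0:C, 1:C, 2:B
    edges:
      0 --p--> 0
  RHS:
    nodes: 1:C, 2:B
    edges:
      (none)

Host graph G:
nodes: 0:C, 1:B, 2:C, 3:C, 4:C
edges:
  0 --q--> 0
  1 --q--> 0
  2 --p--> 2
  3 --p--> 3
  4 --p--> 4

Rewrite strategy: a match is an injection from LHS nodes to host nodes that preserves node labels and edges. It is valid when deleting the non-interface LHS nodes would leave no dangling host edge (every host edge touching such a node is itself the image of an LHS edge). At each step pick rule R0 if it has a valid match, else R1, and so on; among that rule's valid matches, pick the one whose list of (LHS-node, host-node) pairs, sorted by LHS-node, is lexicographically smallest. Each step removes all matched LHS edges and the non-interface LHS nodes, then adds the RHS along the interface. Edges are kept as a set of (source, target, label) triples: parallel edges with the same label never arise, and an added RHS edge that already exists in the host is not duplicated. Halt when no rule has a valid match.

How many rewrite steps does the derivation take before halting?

Answer: 3

Steps:
initial: |V|=5 |E|=5  E = 0-q->0 1-q->0 2-p->2 3-p->3 4-p->4
step 1: apply R1 at {0↦2, 1↦0, 2↦1}  → |V|=4 |E|=4  E = 0-q->0 1-q->0 3-p->3 4-p->4
step 2: apply R1 at {0↦3, 1↦0, 2↦1}  → |V|=3 |E|=3  E = 0-q->0 1-q->0 4-p->4
step 3: apply R1 at {0↦4, 1↦0, 2↦1}  → |V|=2 |E|=2  E = 0-q->0 1-q->0
halt: no rule applies after step 3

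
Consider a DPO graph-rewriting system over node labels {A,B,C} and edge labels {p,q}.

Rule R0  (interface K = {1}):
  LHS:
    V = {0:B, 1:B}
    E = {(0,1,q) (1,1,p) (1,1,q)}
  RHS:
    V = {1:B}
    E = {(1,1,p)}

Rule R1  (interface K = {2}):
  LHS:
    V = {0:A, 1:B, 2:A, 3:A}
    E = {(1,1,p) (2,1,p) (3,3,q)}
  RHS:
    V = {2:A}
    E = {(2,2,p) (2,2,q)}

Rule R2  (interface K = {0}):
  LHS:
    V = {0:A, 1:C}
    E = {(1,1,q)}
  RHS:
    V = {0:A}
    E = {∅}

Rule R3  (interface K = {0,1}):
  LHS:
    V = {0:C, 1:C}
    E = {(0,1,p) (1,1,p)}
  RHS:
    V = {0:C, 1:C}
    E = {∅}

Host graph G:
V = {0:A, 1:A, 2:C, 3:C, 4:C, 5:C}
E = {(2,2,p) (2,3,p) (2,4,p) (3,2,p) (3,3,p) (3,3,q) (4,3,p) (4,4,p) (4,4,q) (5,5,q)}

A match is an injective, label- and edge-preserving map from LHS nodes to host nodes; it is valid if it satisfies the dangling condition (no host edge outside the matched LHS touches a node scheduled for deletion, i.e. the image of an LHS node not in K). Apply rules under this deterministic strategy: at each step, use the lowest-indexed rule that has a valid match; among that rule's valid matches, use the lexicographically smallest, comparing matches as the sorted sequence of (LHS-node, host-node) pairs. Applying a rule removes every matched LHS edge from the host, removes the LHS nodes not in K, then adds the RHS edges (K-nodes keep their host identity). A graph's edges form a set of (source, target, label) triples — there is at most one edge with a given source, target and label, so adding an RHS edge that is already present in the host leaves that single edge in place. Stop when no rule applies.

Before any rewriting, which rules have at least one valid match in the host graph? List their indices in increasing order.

R0: no valid match — LHS pattern not found
R1: no valid match — LHS pattern not found
R2: 2 valid matches — {0↦0, 1↦5}, {0↦1, 1↦5}
R3: 4 valid matches — {0↦2, 1↦3}, {0↦2, 1↦4}, {0↦3, 1↦2} (+1 more)

Answer: [R2,R3]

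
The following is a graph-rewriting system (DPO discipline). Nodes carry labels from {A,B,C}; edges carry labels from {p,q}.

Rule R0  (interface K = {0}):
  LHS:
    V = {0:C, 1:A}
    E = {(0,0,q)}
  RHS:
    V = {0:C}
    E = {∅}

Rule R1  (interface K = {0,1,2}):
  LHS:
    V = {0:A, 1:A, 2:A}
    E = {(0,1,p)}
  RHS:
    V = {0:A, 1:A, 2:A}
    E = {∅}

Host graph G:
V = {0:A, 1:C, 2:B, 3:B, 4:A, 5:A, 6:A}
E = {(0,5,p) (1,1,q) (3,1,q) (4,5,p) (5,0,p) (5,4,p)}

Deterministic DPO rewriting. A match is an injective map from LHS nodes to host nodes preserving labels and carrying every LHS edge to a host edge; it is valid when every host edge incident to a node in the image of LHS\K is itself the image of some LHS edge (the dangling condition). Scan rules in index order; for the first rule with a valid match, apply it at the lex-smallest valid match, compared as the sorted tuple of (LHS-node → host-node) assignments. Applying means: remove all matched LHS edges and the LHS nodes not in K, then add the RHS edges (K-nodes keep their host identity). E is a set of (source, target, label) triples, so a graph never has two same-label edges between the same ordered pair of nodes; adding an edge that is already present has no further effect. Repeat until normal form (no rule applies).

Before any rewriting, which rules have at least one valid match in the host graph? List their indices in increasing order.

R0: 1 valid match — {0↦1, 1↦6}
R1: 8 valid matches — {0↦0, 1↦5, 2↦4}, {0↦0, 1↦5, 2↦6}, {0↦4, 1↦5, 2↦0} (+5 more)

Answer: [R0,R1]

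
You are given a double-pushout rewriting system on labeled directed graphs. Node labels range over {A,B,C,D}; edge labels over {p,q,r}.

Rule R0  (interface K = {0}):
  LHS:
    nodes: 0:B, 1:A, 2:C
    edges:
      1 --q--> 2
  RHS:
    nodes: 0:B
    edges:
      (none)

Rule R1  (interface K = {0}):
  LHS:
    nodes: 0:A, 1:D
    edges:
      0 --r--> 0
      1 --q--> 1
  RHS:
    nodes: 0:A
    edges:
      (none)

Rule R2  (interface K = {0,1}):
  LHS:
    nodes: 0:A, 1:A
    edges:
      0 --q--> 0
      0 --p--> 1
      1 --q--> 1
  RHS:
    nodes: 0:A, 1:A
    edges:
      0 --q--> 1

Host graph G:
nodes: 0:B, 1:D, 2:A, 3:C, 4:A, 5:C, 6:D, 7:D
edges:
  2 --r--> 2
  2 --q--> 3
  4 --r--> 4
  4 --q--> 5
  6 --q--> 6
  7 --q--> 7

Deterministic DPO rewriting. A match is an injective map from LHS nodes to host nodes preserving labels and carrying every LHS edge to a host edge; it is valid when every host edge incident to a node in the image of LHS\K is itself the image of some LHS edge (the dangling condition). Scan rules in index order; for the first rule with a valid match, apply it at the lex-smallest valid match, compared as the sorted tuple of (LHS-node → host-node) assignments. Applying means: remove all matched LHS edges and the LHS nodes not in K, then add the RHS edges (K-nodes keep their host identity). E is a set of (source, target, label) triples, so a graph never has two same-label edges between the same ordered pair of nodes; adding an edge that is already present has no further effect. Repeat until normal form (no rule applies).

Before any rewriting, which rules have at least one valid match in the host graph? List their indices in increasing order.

R0: no valid match — 2 raw matches, all fail dangling condition
R1: 4 valid matches — {0↦2, 1↦6}, {0↦2, 1↦7}, {0↦4, 1↦6} (+1 more)
R2: no valid match — LHS pattern not found

Answer: [R1]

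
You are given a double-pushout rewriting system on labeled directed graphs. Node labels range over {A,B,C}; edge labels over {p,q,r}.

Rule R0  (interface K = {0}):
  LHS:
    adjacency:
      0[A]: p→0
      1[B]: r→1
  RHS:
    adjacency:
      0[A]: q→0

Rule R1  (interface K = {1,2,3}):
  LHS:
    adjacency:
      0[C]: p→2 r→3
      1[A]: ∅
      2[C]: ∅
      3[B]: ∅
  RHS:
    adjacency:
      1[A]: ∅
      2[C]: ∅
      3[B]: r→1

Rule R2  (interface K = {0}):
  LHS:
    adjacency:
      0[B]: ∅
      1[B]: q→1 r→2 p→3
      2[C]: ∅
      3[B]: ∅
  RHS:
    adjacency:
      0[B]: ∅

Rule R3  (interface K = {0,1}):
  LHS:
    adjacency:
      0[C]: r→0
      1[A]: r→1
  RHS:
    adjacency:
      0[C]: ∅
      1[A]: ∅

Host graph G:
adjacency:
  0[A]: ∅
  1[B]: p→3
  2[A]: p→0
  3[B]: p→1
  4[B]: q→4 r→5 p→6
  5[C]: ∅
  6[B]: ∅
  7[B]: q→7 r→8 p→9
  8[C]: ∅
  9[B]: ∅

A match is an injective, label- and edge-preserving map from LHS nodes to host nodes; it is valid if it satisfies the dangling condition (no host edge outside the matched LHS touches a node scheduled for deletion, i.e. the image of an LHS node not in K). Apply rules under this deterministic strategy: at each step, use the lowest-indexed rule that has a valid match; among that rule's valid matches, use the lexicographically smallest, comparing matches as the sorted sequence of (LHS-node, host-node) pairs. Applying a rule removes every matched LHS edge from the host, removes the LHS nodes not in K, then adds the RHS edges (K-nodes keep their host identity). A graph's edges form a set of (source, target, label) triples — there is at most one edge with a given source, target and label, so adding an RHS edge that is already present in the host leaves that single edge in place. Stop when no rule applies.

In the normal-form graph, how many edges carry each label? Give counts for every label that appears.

[0] host  ⇒  10 nodes, 9 edges  {1-p->3 2-p->0 3-p->1 4-q->4 4-r->5 4-p->6 7-q->7 7-r->8 7-p->9}
[1] R2 @ {0↦1, 1↦4, 2↦5, 3↦6}  ⇒  7 nodes, 6 edges  {1-p->3 2-p->0 3-p->1 7-q->7 7-r->8 7-p->9}
[2] R2 @ {0↦1, 1↦7, 2↦8, 3↦9}  ⇒  4 nodes, 3 edges  {1-p->3 2-p->0 3-p->1}
halt: no rule applies after step 2
NF edges: [(1, 3, 'p'), (2, 0, 'p'), (3, 1, 'p')]

Answer: p:3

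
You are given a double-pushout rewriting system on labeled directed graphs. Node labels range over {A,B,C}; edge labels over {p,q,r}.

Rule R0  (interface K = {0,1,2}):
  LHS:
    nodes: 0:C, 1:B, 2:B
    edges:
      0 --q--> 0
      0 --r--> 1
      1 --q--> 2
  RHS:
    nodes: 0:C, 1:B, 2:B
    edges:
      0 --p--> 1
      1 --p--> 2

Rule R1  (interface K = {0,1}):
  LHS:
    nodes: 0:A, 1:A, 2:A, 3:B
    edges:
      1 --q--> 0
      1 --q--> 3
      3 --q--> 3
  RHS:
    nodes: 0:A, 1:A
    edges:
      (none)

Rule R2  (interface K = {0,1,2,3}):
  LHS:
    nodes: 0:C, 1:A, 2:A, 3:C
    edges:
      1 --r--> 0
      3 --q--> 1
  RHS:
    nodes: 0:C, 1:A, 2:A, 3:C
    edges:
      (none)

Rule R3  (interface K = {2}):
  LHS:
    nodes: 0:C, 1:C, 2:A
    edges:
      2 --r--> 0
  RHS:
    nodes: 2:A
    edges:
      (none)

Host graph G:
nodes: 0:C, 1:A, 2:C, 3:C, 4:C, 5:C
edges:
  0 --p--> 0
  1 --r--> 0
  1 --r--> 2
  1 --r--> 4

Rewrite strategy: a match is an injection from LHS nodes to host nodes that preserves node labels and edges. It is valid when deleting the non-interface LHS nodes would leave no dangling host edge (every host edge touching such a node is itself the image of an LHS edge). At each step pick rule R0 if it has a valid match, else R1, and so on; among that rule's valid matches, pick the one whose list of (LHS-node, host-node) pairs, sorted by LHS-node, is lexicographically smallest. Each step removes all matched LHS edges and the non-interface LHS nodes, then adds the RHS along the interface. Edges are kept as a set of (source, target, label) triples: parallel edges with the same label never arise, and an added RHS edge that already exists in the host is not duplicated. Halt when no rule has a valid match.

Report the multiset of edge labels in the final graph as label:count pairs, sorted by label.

Answer: p:1 r:1

Steps:
[0] host  ⇒  6 nodes, 4 edges  {0-p->0 1-r->0 1-r->2 1-r->4}
[1] R3 @ {0↦2, 1↦3, 2↦1}  ⇒  4 nodes, 3 edges  {0-p->0 1-r->0 1-r->4}
[2] R3 @ {0↦4, 1↦5, 2↦1}  ⇒  2 nodes, 2 edges  {0-p->0 1-r->0}
normal form: no rule applies after step 2
NF edges: [(0, 0, 'p'), (1, 0, 'r')]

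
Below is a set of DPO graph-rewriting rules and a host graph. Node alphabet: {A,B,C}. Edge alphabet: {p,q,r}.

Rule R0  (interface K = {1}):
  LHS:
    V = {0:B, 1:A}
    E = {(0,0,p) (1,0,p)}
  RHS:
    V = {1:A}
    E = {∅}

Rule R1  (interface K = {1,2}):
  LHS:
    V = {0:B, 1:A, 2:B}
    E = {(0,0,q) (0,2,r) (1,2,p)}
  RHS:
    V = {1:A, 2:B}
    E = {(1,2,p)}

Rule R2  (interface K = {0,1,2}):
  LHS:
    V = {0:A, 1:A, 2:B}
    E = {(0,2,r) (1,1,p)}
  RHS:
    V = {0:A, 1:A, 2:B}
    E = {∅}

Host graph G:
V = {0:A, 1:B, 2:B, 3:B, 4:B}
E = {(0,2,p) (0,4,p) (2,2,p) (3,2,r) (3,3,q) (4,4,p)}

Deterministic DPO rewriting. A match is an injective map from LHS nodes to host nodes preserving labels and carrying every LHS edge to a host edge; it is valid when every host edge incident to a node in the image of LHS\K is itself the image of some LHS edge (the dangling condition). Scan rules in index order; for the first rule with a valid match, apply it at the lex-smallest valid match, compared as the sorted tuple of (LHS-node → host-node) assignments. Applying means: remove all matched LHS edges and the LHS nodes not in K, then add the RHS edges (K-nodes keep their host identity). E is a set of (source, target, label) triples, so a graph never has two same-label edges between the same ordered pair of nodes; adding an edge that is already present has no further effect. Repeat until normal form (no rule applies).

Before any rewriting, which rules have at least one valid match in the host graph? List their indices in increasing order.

R0: 1 valid match — {0↦4, 1↦0}
R1: 1 valid match — {0↦3, 1↦0, 2↦2}
R2: no valid match — LHS pattern not found

Answer: [R0,R1]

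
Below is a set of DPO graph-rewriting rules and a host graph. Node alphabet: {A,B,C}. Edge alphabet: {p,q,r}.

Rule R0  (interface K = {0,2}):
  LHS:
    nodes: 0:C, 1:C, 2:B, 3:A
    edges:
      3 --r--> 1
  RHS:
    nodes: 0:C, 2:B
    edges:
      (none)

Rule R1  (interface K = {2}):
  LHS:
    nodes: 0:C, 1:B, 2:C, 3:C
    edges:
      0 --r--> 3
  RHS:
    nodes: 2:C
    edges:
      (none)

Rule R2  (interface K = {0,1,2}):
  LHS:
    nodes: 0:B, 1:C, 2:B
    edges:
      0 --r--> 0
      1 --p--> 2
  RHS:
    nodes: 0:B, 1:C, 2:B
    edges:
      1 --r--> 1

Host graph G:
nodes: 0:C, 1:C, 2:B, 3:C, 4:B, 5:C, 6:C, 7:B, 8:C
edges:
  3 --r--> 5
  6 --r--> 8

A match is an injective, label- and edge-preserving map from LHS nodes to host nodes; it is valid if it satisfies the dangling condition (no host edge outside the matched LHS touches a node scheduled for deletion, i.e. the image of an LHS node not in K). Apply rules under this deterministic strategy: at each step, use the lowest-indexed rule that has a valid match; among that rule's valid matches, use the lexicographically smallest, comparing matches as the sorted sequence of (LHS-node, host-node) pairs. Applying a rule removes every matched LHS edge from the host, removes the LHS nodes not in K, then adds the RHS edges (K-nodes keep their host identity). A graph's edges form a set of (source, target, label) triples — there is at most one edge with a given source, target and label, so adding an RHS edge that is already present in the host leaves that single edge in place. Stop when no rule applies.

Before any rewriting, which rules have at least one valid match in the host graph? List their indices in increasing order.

Answer: [R1]

Steps:
R0: no valid match — LHS pattern not found
R1: 24 valid matches — {0↦3, 1↦2, 2↦0, 3↦5}, {0↦3, 1↦2, 2↦1, 3↦5}, {0↦3, 1↦2, 2↦6, 3↦5} (+21 more)
R2: no valid match — LHS pattern not found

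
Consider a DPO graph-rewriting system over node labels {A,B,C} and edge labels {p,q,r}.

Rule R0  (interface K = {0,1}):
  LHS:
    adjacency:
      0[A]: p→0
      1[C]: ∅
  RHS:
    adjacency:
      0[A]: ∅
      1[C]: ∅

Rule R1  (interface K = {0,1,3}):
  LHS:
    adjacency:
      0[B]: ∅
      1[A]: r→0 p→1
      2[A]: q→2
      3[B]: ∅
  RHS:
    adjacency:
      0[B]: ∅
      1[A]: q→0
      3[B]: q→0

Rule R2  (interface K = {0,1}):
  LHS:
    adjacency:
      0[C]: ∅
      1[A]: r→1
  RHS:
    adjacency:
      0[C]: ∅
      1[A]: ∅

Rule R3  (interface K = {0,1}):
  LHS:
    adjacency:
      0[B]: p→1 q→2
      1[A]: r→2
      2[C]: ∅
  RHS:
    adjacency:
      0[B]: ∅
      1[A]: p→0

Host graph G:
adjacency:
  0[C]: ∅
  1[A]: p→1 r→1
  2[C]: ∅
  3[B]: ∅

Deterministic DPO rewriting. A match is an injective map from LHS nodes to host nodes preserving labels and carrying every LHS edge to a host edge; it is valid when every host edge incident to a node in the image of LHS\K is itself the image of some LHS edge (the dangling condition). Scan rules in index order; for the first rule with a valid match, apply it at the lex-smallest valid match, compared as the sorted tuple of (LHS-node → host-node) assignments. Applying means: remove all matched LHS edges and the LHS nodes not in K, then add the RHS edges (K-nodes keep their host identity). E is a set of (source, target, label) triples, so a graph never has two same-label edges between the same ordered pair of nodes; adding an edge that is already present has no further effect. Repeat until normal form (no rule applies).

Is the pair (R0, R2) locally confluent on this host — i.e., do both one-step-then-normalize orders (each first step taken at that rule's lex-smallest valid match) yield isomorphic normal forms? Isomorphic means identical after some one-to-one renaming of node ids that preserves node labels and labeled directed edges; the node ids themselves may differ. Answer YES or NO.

Answer: YES

Derivation:
branch R0-first: apply at {0↦1, 1↦0} → |E|=1, then 1 more step(s) → NF |V|=4 |E|=0 V={0:C, 1:A, 2:C, 3:B} E=∅
branch R2-first: apply at {0↦0, 1↦1} → |E|=1, then 1 more step(s) → NF |V|=4 |E|=0 V={0:C, 1:A, 2:C, 3:B} E=∅
graphs isomorphic (equal up to label-preserving node renaming)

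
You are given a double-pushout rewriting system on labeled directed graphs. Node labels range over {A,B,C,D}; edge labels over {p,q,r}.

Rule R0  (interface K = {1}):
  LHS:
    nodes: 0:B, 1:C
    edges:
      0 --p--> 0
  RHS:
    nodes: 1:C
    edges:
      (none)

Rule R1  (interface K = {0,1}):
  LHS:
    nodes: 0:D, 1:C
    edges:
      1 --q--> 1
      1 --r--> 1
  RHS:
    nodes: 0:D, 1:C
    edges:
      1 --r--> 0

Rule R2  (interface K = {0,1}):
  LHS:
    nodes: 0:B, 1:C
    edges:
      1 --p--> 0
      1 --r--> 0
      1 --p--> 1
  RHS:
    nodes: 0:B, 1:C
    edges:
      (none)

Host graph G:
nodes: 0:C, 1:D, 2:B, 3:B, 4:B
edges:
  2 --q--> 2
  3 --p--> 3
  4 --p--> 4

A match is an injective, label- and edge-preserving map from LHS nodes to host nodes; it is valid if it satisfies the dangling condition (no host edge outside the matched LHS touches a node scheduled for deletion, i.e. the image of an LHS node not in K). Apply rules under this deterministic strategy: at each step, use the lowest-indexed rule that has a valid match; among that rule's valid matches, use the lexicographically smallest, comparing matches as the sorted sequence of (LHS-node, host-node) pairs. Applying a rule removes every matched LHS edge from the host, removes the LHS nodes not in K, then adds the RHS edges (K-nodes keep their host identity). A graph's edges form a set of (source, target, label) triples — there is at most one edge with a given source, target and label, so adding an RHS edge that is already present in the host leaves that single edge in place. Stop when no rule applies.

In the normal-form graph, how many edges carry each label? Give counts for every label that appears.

[0] host  ⇒  5 nodes, 3 edges  {2-q->2 3-p->3 4-p->4}
[1] R0 @ {0↦3, 1↦0}  ⇒  4 nodes, 2 edges  {2-q->2 4-p->4}
[2] R0 @ {0↦4, 1↦0}  ⇒  3 nodes, 1 edges  {2-q->2}
halt: no rule applies after step 2
NF edges: [(2, 2, 'q')]

Answer: q:1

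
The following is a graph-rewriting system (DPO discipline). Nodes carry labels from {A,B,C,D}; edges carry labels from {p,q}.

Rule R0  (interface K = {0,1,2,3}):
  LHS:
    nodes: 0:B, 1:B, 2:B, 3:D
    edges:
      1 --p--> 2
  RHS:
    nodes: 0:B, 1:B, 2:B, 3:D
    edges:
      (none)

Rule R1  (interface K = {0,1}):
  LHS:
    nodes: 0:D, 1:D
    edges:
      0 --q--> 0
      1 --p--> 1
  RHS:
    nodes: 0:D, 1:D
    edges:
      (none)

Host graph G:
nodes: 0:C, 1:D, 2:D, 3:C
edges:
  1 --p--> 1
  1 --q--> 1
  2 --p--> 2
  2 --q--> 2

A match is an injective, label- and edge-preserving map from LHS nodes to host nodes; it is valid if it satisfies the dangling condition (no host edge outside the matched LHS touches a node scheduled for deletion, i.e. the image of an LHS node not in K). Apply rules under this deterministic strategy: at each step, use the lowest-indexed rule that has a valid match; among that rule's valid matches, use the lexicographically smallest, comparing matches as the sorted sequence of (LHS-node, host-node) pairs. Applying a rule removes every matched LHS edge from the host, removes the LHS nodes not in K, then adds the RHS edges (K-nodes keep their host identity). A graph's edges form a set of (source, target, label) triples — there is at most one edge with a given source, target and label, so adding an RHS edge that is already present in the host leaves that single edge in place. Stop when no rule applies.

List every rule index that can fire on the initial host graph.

Answer: [R1]

Steps:
R0: no valid match — LHS pattern not found
R1: 2 valid matches — {0↦1, 1↦2}, {0↦2, 1↦1}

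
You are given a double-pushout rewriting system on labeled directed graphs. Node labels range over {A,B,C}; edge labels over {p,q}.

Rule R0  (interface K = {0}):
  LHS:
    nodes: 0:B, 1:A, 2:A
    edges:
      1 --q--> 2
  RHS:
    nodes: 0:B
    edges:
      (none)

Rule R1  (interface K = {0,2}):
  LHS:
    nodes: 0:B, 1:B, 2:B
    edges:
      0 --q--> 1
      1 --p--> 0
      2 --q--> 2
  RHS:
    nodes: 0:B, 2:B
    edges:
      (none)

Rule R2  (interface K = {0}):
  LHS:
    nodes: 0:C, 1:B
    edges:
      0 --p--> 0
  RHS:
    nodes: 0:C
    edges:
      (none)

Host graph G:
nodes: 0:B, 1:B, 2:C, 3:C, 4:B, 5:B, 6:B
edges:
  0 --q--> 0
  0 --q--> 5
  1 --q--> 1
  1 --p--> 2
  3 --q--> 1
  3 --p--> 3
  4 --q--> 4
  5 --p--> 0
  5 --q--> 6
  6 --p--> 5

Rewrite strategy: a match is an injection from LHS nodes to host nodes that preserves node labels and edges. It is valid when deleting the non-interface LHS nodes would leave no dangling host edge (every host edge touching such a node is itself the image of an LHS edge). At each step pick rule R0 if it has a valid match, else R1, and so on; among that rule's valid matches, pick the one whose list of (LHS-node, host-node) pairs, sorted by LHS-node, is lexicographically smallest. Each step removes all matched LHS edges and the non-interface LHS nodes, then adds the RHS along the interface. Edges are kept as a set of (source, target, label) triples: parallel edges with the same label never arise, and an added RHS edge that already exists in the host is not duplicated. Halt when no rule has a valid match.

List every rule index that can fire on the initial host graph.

R0: no valid match — LHS pattern not found
R1: 3 valid matches — {0↦5, 1↦6, 2↦0}, {0↦5, 1↦6, 2↦1}, {0↦5, 1↦6, 2↦4}
R2: no valid match — 5 raw matches, all fail dangling condition

Answer: [R1]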